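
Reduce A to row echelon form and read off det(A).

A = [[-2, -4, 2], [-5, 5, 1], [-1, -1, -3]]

det(A) = 112

Forward elimination:
R2 <- R2 - (5/2)*R1:  [  0  15  -4 ]
R3 <- R3 - (1/2)*R1:  [  0   1  -4 ]
R3 <- R3 - (1/15)*R2:  [      0       0  -56/15 ]
Upper-triangular form:
[ -2  -4       2 ]
[  0  15      -4 ]
[  0   0  -56/15 ]
det(A) = (-1)^0 * (-2) * (15) * (-56/15) = 112  (0 row swaps -> sign +1)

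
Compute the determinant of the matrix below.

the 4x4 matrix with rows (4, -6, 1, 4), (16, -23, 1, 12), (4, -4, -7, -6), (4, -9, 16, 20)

Forward elimination:
R2 <- R2 - (4)*R1:  [  0   1  -3  -4 ]
R3 <- R3 - (1)*R1:  [   0    2   -8  -10 ]
R4 <- R4 - (1)*R1:  [  0  -3  15  16 ]
R3 <- R3 - (2)*R2:  [  0   0  -2  -2 ]
R4 <- R4 - (-3)*R2:  [ 0  0  6  4 ]
R4 <- R4 - (-3)*R3:  [  0   0   0  -2 ]
Upper-triangular form:
[ 4  -6   1   4 ]
[ 0   1  -3  -4 ]
[ 0   0  -2  -2 ]
[ 0   0   0  -2 ]
det(A) = (-1)^0 * (4) * (1) * (-2) * (-2) = 16  (0 row swaps -> sign +1)

det(A) = 16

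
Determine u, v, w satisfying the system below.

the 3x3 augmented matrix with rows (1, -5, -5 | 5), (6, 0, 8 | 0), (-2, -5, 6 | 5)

(0, -1, 0)

Forward elimination on [A|b]:
R2 <- R2 - (6)*R1:  [   0   30   38  -30 ]
R3 <- R3 - (-2)*R1:  [   0  -15   -4   15 ]
R3 <- R3 - (-1/2)*R2:  [  0   0  15   0 ]
Row echelon form:
[ 1  -5  -5  |    5 ]
[ 0  30  38  |  -30 ]
[ 0   0  15  |    0 ]
Back-substitution:
w = (0) / 15 = 0
v = (-30 - (38)*(0)) / 30 = -1
u = (5 - (-5)*(-1) - (-5)*(0)) / 1 = 0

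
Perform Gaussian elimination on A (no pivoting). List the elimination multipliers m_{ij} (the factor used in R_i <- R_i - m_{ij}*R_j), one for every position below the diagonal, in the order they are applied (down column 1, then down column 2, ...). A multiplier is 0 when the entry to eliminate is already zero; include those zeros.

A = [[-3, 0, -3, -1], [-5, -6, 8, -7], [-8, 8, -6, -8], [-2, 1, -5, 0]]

multipliers: 5/3, 8/3, 2/3, -4/3, -1/6, -5/116

Forward elimination:
R2 <- R2 - (5/3)*R1:  [     0     -6     13  -16/3 ]
R3 <- R3 - (8/3)*R1:  [     0      8      2  -16/3 ]
R4 <- R4 - (2/3)*R1:  [   0    1   -3  2/3 ]
R3 <- R3 - (-4/3)*R2:  [      0       0    58/3  -112/9 ]
R4 <- R4 - (-1/6)*R2:  [    0     0  -5/6  -2/9 ]
R4 <- R4 - (-5/116)*R3:  [      0       0       0  -22/29 ]
Multipliers (in order of application): m_{21} = 5/3, m_{31} = 8/3, m_{41} = 2/3, m_{32} = -4/3, m_{42} = -1/6, m_{43} = -5/116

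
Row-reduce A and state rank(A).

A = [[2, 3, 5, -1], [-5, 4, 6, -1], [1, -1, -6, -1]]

Row reduction:
R2 <- R2 - (-5/2)*R1:  [    0  23/2  37/2  -7/2 ]
R3 <- R3 - (1/2)*R1:  [     0   -5/2  -17/2   -1/2 ]
R3 <- R3 - (-5/23)*R2:  [       0        0  -103/23   -29/23 ]
Row echelon form:
[ 2     3        5      -1 ]
[ 0  23/2     37/2    -7/2 ]
[ 0     0  -103/23  -29/23 ]
Nonzero rows / pivot columns: 3

rank(A) = 3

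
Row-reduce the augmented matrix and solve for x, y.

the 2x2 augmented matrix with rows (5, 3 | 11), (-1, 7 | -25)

Forward elimination on [A|b]:
R2 <- R2 - (-1/5)*R1:  [      0    38/5  -114/5 ]
Row echelon form:
[ 5     3  |      11 ]
[ 0  38/5  |  -114/5 ]
Back-substitution:
y = (-114/5) / (38/5) = -3
x = (11 - (3)*(-3)) / 5 = 4

(4, -3)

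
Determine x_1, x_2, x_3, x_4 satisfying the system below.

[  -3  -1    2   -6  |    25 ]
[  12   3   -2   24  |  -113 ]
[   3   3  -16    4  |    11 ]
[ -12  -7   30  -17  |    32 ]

Forward elimination on [A|b]:
R2 <- R2 - (-4)*R1:  [   0   -1    6    0  -13 ]
R3 <- R3 - (-1)*R1:  [   0    2  -14   -2   36 ]
R4 <- R4 - (4)*R1:  [   0   -3   22    7  -68 ]
R3 <- R3 - (-2)*R2:  [  0   0  -2  -2  10 ]
R4 <- R4 - (3)*R2:  [   0    0    4    7  -29 ]
R4 <- R4 - (-2)*R3:  [  0   0   0   3  -9 ]
Row echelon form:
[ -3  -1   2  -6  |   25 ]
[  0  -1   6   0  |  -13 ]
[  0   0  -2  -2  |   10 ]
[  0   0   0   3  |   -9 ]
Back-substitution:
x_4 = (-9) / 3 = -3
x_3 = (10 - (-2)*(-3)) / -2 = -2
x_2 = (-13 - (6)*(-2)) / -1 = 1
x_1 = (25 - (-1)*(1) - (2)*(-2) - (-6)*(-3)) / -3 = -4

(-4, 1, -2, -3)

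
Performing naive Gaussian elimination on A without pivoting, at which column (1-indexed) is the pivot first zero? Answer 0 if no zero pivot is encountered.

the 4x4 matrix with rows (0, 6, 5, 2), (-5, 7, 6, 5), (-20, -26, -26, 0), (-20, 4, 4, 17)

first zero-pivot column = 1

Naive forward elimination:
Pivot entry (1,1) is zero but row 2 has -5 in column 1 -> naive elimination stops; a row interchange (e.g. R1 <-> R2) would be required here.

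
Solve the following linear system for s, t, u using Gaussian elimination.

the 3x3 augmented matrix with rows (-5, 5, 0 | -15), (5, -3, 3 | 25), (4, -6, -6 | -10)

(2, -1, 4)

Forward elimination on [A|b]:
R2 <- R2 - (-1)*R1:  [  0   2   3  10 ]
R3 <- R3 - (-4/5)*R1:  [   0   -2   -6  -22 ]
R3 <- R3 - (-1)*R2:  [   0    0   -3  -12 ]
Row echelon form:
[ -5  5   0  |  -15 ]
[  0  2   3  |   10 ]
[  0  0  -3  |  -12 ]
Back-substitution:
u = (-12) / -3 = 4
t = (10 - (3)*(4)) / 2 = -1
s = (-15 - (5)*(-1)) / -5 = 2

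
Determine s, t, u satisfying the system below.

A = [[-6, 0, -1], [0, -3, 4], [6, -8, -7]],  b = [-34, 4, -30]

Forward elimination on [A|b]:
R3 <- R3 - (-1)*R1:  [   0   -8   -8  -64 ]
R3 <- R3 - (8/3)*R2:  [      0       0   -56/3  -224/3 ]
Row echelon form:
[ -6   0     -1  |     -34 ]
[  0  -3      4  |       4 ]
[  0   0  -56/3  |  -224/3 ]
Back-substitution:
u = (-224/3) / (-56/3) = 4
t = (4 - (4)*(4)) / -3 = 4
s = (-34 - (-1)*(4)) / -6 = 5

(5, 4, 4)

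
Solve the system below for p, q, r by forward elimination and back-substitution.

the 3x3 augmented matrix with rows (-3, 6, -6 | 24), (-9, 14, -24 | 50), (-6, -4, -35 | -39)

(-2, 4, 1)

Forward elimination on [A|b]:
R2 <- R2 - (3)*R1:  [   0   -4   -6  -22 ]
R3 <- R3 - (2)*R1:  [   0  -16  -23  -87 ]
R3 <- R3 - (4)*R2:  [ 0  0  1  1 ]
Row echelon form:
[ -3   6  -6  |   24 ]
[  0  -4  -6  |  -22 ]
[  0   0   1  |    1 ]
Back-substitution:
r = (1) / 1 = 1
q = (-22 - (-6)*(1)) / -4 = 4
p = (24 - (6)*(4) - (-6)*(1)) / -3 = -2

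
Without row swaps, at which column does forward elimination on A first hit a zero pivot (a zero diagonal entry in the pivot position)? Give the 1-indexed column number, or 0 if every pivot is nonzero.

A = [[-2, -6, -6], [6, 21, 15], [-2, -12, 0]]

first zero-pivot column = 3

Naive forward elimination:
R2 <- R2 - (-3)*R1:  [  0   3  -3 ]
R3 <- R3 - (1)*R1:  [  0  -6   6 ]
R3 <- R3 - (-2)*R2:  [ 0  0  0 ]
Matrix at this point:
[ -2  -6  -6 ]
[  0   3  -3 ]
[  0   0   0 ]
Pivot entry (3,3) in the last row is zero and there are no rows below to swap with -> zero pivot in column 3 (A is singular).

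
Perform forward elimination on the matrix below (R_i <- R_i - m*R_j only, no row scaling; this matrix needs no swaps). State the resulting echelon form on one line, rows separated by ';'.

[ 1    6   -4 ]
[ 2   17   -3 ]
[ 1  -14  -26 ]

REF = [1 6 -4; 0 5 5; 0 0 -2]

Forward elimination:
R2 <- R2 - (2)*R1:  [ 0  5  5 ]
R3 <- R3 - (1)*R1:  [   0  -20  -22 ]
R3 <- R3 - (-4)*R2:  [  0   0  -2 ]
Row echelon form:
[ 1  6  -4 ]
[ 0  5   5 ]
[ 0  0  -2 ]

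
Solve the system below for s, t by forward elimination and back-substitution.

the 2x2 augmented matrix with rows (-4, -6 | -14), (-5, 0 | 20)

(-4, 5)

Forward elimination on [A|b]:
R2 <- R2 - (5/4)*R1:  [    0  15/2  75/2 ]
Row echelon form:
[ -4    -6  |   -14 ]
[  0  15/2  |  75/2 ]
Back-substitution:
t = (75/2) / (15/2) = 5
s = (-14 - (-6)*(5)) / -4 = -4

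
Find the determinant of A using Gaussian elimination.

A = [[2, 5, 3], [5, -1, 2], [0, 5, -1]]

Forward elimination:
R2 <- R2 - (5/2)*R1:  [     0  -27/2  -11/2 ]
R3 <- R3 - (-10/27)*R2:  [      0       0  -82/27 ]
Upper-triangular form:
[ 2      5       3 ]
[ 0  -27/2   -11/2 ]
[ 0      0  -82/27 ]
det(A) = (-1)^0 * (2) * (-27/2) * (-82/27) = 82  (0 row swaps -> sign +1)

det(A) = 82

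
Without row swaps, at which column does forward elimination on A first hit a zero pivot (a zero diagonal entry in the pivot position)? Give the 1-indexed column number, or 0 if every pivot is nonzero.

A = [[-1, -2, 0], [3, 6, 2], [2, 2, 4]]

Naive forward elimination:
R2 <- R2 - (-3)*R1:  [ 0  0  2 ]
R3 <- R3 - (-2)*R1:  [  0  -2   4 ]
Matrix at this point:
[ -1  -2  0 ]
[  0   0  2 ]
[  0  -2  4 ]
Pivot entry (2,2) is zero but row 3 has -2 in column 2 -> naive elimination stops; a row interchange (e.g. R2 <-> R3) would be required here.

first zero-pivot column = 2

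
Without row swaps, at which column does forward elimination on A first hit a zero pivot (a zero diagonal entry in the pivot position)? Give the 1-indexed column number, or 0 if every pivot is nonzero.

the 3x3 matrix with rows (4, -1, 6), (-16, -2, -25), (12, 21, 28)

first zero-pivot column = 0

Naive forward elimination:
R2 <- R2 - (-4)*R1:  [  0  -6  -1 ]
R3 <- R3 - (3)*R1:  [  0  24  10 ]
R3 <- R3 - (-4)*R2:  [ 0  0  6 ]
All pivots nonzero; naive elimination completes without hitting a zero pivot.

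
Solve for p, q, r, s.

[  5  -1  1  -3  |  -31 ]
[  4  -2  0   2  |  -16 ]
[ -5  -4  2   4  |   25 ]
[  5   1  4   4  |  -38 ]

Forward elimination on [A|b]:
R2 <- R2 - (4/5)*R1:  [    0  -6/5  -4/5  22/5  44/5 ]
R3 <- R3 - (-1)*R1:  [  0  -5   3   1  -6 ]
R4 <- R4 - (1)*R1:  [  0   2   3   7  -7 ]
R3 <- R3 - (25/6)*R2:  [      0       0    19/3   -52/3  -128/3 ]
R4 <- R4 - (-5/3)*R2:  [    0     0   5/3  43/3  23/3 ]
R4 <- R4 - (5/19)*R3:  [      0       0       0  359/19  359/19 ]
Row echelon form:
[ 5    -1     1      -3  |     -31 ]
[ 0  -6/5  -4/5    22/5  |    44/5 ]
[ 0     0  19/3   -52/3  |  -128/3 ]
[ 0     0     0  359/19  |  359/19 ]
Back-substitution:
s = (359/19) / (359/19) = 1
r = (-128/3 - (-52/3)*(1)) / (19/3) = -4
q = (44/5 - (-4/5)*(-4) - (22/5)*(1)) / (-6/5) = -1
p = (-31 - (-1)*(-1) - (1)*(-4) - (-3)*(1)) / 5 = -5

(-5, -1, -4, 1)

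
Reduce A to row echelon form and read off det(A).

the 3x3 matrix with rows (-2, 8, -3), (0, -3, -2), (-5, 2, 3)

det(A) = 135

Forward elimination:
R3 <- R3 - (5/2)*R1:  [    0   -18  21/2 ]
R3 <- R3 - (6)*R2:  [    0     0  45/2 ]
Upper-triangular form:
[ -2   8    -3 ]
[  0  -3    -2 ]
[  0   0  45/2 ]
det(A) = (-1)^0 * (-2) * (-3) * (45/2) = 135  (0 row swaps -> sign +1)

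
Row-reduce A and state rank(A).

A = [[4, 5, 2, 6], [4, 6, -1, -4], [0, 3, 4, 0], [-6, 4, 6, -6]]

rank(A) = 4

Row reduction:
R2 <- R2 - (1)*R1:  [   0    1   -3  -10 ]
R4 <- R4 - (-3/2)*R1:  [    0  23/2     9     3 ]
R3 <- R3 - (3)*R2:  [  0   0  13  30 ]
R4 <- R4 - (23/2)*R2:  [    0     0  87/2   118 ]
R4 <- R4 - (87/26)*R3:  [      0       0       0  229/13 ]
Row echelon form:
[ 4  5   2       6 ]
[ 0  1  -3     -10 ]
[ 0  0  13      30 ]
[ 0  0   0  229/13 ]
Nonzero rows / pivot columns: 4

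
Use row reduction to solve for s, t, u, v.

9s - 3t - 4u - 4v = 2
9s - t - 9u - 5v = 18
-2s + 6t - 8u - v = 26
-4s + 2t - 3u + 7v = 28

(-1, -1, -4, 2)

Forward elimination on [A|b]:
R2 <- R2 - (1)*R1:  [  0   2  -5  -1  16 ]
R3 <- R3 - (-2/9)*R1:  [     0   16/3  -80/9  -17/9  238/9 ]
R4 <- R4 - (-4/9)*R1:  [     0    2/3  -43/9   47/9  260/9 ]
R3 <- R3 - (8/3)*R2:  [      0       0    40/9     7/9  -146/9 ]
R4 <- R4 - (1/3)*R2:  [     0      0  -28/9   50/9  212/9 ]
R4 <- R4 - (-7/10)*R3:  [     0      0      0  61/10   61/5 ]
Row echelon form:
[ 9  -3    -4     -4  |       2 ]
[ 0   2    -5     -1  |      16 ]
[ 0   0  40/9    7/9  |  -146/9 ]
[ 0   0     0  61/10  |    61/5 ]
Back-substitution:
v = (61/5) / (61/10) = 2
u = (-146/9 - (7/9)*(2)) / (40/9) = -4
t = (16 - (-5)*(-4) - (-1)*(2)) / 2 = -1
s = (2 - (-3)*(-1) - (-4)*(-4) - (-4)*(2)) / 9 = -1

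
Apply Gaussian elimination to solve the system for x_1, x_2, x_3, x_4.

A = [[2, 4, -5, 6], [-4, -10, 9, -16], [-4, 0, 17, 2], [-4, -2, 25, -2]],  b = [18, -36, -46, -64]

Forward elimination on [A|b]:
R2 <- R2 - (-2)*R1:  [  0  -2  -1  -4   0 ]
R3 <- R3 - (-2)*R1:  [   0    8    7   14  -10 ]
R4 <- R4 - (-2)*R1:  [   0    6   15   10  -28 ]
R3 <- R3 - (-4)*R2:  [   0    0    3   -2  -10 ]
R4 <- R4 - (-3)*R2:  [   0    0   12   -2  -28 ]
R4 <- R4 - (4)*R3:  [  0   0   0   6  12 ]
Row echelon form:
[ 2   4  -5   6  |   18 ]
[ 0  -2  -1  -4  |    0 ]
[ 0   0   3  -2  |  -10 ]
[ 0   0   0   6  |   12 ]
Back-substitution:
x_4 = (12) / 6 = 2
x_3 = (-10 - (-2)*(2)) / 3 = -2
x_2 = (0 - (-1)*(-2) - (-4)*(2)) / -2 = -3
x_1 = (18 - (4)*(-3) - (-5)*(-2) - (6)*(2)) / 2 = 4

(4, -3, -2, 2)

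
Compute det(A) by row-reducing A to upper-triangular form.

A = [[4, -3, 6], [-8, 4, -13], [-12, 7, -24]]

Forward elimination:
R2 <- R2 - (-2)*R1:  [  0  -2  -1 ]
R3 <- R3 - (-3)*R1:  [  0  -2  -6 ]
R3 <- R3 - (1)*R2:  [  0   0  -5 ]
Upper-triangular form:
[ 4  -3   6 ]
[ 0  -2  -1 ]
[ 0   0  -5 ]
det(A) = (-1)^0 * (4) * (-2) * (-5) = 40  (0 row swaps -> sign +1)

det(A) = 40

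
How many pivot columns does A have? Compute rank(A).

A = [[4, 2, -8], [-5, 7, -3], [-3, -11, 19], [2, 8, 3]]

Row reduction:
R2 <- R2 - (-5/4)*R1:  [    0  19/2   -13 ]
R3 <- R3 - (-3/4)*R1:  [     0  -19/2     13 ]
R4 <- R4 - (1/2)*R1:  [ 0  7  7 ]
R3 <- R3 - (-1)*R2:  [ 0  0  0 ]
R4 <- R4 - (14/19)*R2:  [      0       0  315/19 ]
R3 <-> R4   (pivot in column 3 was zero)
[ 4     2      -8 ]
[ 0  19/2     -13 ]
[ 0     0  315/19 ]
[ 0     0       0 ]
Row echelon form:
[ 4     2      -8 ]
[ 0  19/2     -13 ]
[ 0     0  315/19 ]
[ 0     0       0 ]
Nonzero rows / pivot columns: 3

rank(A) = 3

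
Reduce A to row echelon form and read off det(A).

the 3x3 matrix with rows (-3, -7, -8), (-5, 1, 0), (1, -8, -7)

det(A) = -46

Forward elimination:
R2 <- R2 - (5/3)*R1:  [    0  38/3  40/3 ]
R3 <- R3 - (-1/3)*R1:  [     0  -31/3  -29/3 ]
R3 <- R3 - (-31/38)*R2:  [     0      0  23/19 ]
Upper-triangular form:
[ -3    -7     -8 ]
[  0  38/3   40/3 ]
[  0     0  23/19 ]
det(A) = (-1)^0 * (-3) * (38/3) * (23/19) = -46  (0 row swaps -> sign +1)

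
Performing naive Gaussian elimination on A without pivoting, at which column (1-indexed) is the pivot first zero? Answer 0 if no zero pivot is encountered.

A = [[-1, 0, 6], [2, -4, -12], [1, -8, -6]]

Naive forward elimination:
R2 <- R2 - (-2)*R1:  [  0  -4   0 ]
R3 <- R3 - (-1)*R1:  [  0  -8   0 ]
R3 <- R3 - (2)*R2:  [ 0  0  0 ]
Matrix at this point:
[ -1   0  6 ]
[  0  -4  0 ]
[  0   0  0 ]
Pivot entry (3,3) in the last row is zero and there are no rows below to swap with -> zero pivot in column 3 (A is singular).

first zero-pivot column = 3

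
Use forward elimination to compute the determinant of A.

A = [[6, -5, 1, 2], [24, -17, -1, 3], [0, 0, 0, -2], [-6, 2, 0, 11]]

det(A) = -144

Forward elimination:
R2 <- R2 - (4)*R1:  [  0   3  -5  -5 ]
R4 <- R4 - (-1)*R1:  [  0  -3   1  13 ]
R4 <- R4 - (-1)*R2:  [  0   0  -4   8 ]
R3 <-> R4   (pivot in column 3 was zero)
[ 6  -5   1   2 ]
[ 0   3  -5  -5 ]
[ 0   0  -4   8 ]
[ 0   0   0  -2 ]
Upper-triangular form:
[ 6  -5   1   2 ]
[ 0   3  -5  -5 ]
[ 0   0  -4   8 ]
[ 0   0   0  -2 ]
det(A) = (-1)^1 * (6) * (3) * (-4) * (-2) = -144  (1 row swap -> sign -1)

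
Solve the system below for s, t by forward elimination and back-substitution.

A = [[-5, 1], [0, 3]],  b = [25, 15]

Forward elimination on [A|b]:
Row echelon form:
[ -5  1  |  25 ]
[  0  3  |  15 ]
Back-substitution:
t = (15) / 3 = 5
s = (25 - (1)*(5)) / -5 = -4

(-4, 5)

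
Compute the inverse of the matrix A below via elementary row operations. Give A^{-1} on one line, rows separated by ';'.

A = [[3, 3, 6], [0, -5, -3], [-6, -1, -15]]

inverse = [4/5 13/30 7/30; 1/5 -1/10 1/10; -1/3 -1/6 -1/6]

Gauss-Jordan on [A | I]:
R1 <- (1/3)*R1:  [   1    1    2  |  1/3    0    0 ]
R3 <- R3 - (-6)*R1:  [  0   5  -3  |   2   0   1 ]
R2 <- (1/-5)*R2:  [    0     1   3/5  |     0  -1/5     0 ]
R1 <- R1 - (1)*R2:  [   1    0  7/5  |  1/3  1/5    0 ]
R3 <- R3 - (5)*R2:  [  0   0  -6  |   2   1   1 ]
R3 <- (1/-6)*R3:  [    0     0     1  |  -1/3  -1/6  -1/6 ]
R1 <- R1 - (7/5)*R3:  [     1      0      0  |    4/5  13/30   7/30 ]
R2 <- R2 - (3/5)*R3:  [     0      1      0  |    1/5  -1/10   1/10 ]
Right block of [I | A^{-1}] is the inverse:
[  4/5  13/30  7/30 ]
[  1/5  -1/10  1/10 ]
[ -1/3   -1/6  -1/6 ]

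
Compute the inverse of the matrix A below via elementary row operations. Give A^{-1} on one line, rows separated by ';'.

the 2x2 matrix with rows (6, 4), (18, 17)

inverse = [17/30 -2/15; -3/5 1/5]

Gauss-Jordan on [A | I]:
R1 <- (1/6)*R1:  [   1  2/3  |  1/6    0 ]
R2 <- R2 - (18)*R1:  [  0   5  |  -3   1 ]
R2 <- (1/5)*R2:  [    0     1  |  -3/5   1/5 ]
R1 <- R1 - (2/3)*R2:  [     1      0  |  17/30  -2/15 ]
Right block of [I | A^{-1}] is the inverse:
[ 17/30  -2/15 ]
[  -3/5    1/5 ]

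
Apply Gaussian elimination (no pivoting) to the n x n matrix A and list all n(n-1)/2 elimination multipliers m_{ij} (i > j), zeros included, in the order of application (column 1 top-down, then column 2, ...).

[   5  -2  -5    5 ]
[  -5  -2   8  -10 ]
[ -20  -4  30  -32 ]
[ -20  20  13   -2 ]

multipliers: -1, -4, -4, 3, -3, 2

Forward elimination:
R2 <- R2 - (-1)*R1:  [  0  -4   3  -5 ]
R3 <- R3 - (-4)*R1:  [   0  -12   10  -12 ]
R4 <- R4 - (-4)*R1:  [  0  12  -7  18 ]
R3 <- R3 - (3)*R2:  [ 0  0  1  3 ]
R4 <- R4 - (-3)*R2:  [ 0  0  2  3 ]
R4 <- R4 - (2)*R3:  [  0   0   0  -3 ]
Multipliers (in order of application): m_{21} = -1, m_{31} = -4, m_{41} = -4, m_{32} = 3, m_{42} = -3, m_{43} = 2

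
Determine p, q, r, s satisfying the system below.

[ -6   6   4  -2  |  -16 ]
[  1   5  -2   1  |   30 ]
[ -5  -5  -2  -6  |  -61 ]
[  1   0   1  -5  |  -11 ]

(5, 4, -1, 3)

Forward elimination on [A|b]:
R2 <- R2 - (-1/6)*R1:  [    0     6  -4/3   2/3  82/3 ]
R3 <- R3 - (5/6)*R1:  [      0     -10   -16/3   -13/3  -143/3 ]
R4 <- R4 - (-1/6)*R1:  [     0      1    5/3  -16/3  -41/3 ]
R3 <- R3 - (-5/3)*R2:  [     0      0  -68/9  -29/9  -19/9 ]
R4 <- R4 - (1/6)*R2:  [      0       0    17/9   -49/9  -164/9 ]
R4 <- R4 - (-1/4)*R3:  [     0      0      0  -25/4  -75/4 ]
Row echelon form:
[ -6  6      4     -2  |    -16 ]
[  0  6   -4/3    2/3  |   82/3 ]
[  0  0  -68/9  -29/9  |  -19/9 ]
[  0  0      0  -25/4  |  -75/4 ]
Back-substitution:
s = (-75/4) / (-25/4) = 3
r = (-19/9 - (-29/9)*(3)) / (-68/9) = -1
q = (82/3 - (-4/3)*(-1) - (2/3)*(3)) / 6 = 4
p = (-16 - (6)*(4) - (4)*(-1) - (-2)*(3)) / -6 = 5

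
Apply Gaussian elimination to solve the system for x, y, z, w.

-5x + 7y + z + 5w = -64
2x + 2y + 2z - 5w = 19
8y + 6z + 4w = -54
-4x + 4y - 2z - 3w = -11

(1, -5, 1, -5)

Forward elimination on [A|b]:
R2 <- R2 - (-2/5)*R1:  [     0   24/5   12/5     -3  -33/5 ]
R4 <- R4 - (4/5)*R1:  [     0   -8/5  -14/5     -7  201/5 ]
R3 <- R3 - (5/3)*R2:  [   0    0    2    9  -43 ]
R4 <- R4 - (-1/3)*R2:  [  0   0  -2  -8  38 ]
R4 <- R4 - (-1)*R3:  [  0   0   0   1  -5 ]
Row echelon form:
[ -5     7     1   5  |    -64 ]
[  0  24/5  12/5  -3  |  -33/5 ]
[  0     0     2   9  |    -43 ]
[  0     0     0   1  |     -5 ]
Back-substitution:
w = (-5) / 1 = -5
z = (-43 - (9)*(-5)) / 2 = 1
y = (-33/5 - (12/5)*(1) - (-3)*(-5)) / (24/5) = -5
x = (-64 - (7)*(-5) - (1)*(1) - (5)*(-5)) / -5 = 1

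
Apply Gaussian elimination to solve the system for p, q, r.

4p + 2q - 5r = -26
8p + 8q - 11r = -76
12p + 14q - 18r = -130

(1, -5, 4)

Forward elimination on [A|b]:
R2 <- R2 - (2)*R1:  [   0    4   -1  -24 ]
R3 <- R3 - (3)*R1:  [   0    8   -3  -52 ]
R3 <- R3 - (2)*R2:  [  0   0  -1  -4 ]
Row echelon form:
[ 4  2  -5  |  -26 ]
[ 0  4  -1  |  -24 ]
[ 0  0  -1  |   -4 ]
Back-substitution:
r = (-4) / -1 = 4
q = (-24 - (-1)*(4)) / 4 = -5
p = (-26 - (2)*(-5) - (-5)*(4)) / 4 = 1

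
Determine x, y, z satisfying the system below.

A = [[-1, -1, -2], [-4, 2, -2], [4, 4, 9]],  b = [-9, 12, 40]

Forward elimination on [A|b]:
R2 <- R2 - (4)*R1:  [  0   6   6  48 ]
R3 <- R3 - (-4)*R1:  [ 0  0  1  4 ]
Row echelon form:
[ -1  -1  -2  |  -9 ]
[  0   6   6  |  48 ]
[  0   0   1  |   4 ]
Back-substitution:
z = (4) / 1 = 4
y = (48 - (6)*(4)) / 6 = 4
x = (-9 - (-1)*(4) - (-2)*(4)) / -1 = -3

(-3, 4, 4)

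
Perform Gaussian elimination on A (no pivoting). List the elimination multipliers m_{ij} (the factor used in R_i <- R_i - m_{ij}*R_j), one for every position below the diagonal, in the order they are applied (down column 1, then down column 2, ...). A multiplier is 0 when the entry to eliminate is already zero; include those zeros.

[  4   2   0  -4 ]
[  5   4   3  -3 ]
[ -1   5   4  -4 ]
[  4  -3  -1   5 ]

multipliers: 5/4, -1/4, 1, 11/3, -10/3, -9/7

Forward elimination:
R2 <- R2 - (5/4)*R1:  [   0  3/2    3    2 ]
R3 <- R3 - (-1/4)*R1:  [    0  11/2     4    -5 ]
R4 <- R4 - (1)*R1:  [  0  -5  -1   9 ]
R3 <- R3 - (11/3)*R2:  [     0      0     -7  -37/3 ]
R4 <- R4 - (-10/3)*R2:  [    0     0     9  47/3 ]
R4 <- R4 - (-9/7)*R3:  [     0      0      0  -4/21 ]
Multipliers (in order of application): m_{21} = 5/4, m_{31} = -1/4, m_{41} = 1, m_{32} = 11/3, m_{42} = -10/3, m_{43} = -9/7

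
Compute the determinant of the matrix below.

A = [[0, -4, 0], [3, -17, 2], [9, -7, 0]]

det(A) = -72

Forward elimination:
R1 <-> R2   (pivot in column 1 was zero)
[ 3  -17  2 ]
[ 0   -4  0 ]
[ 9   -7  0 ]
R3 <- R3 - (3)*R1:  [  0  44  -6 ]
R3 <- R3 - (-11)*R2:  [  0   0  -6 ]
Upper-triangular form:
[ 3  -17   2 ]
[ 0   -4   0 ]
[ 0    0  -6 ]
det(A) = (-1)^1 * (3) * (-4) * (-6) = -72  (1 row swap -> sign -1)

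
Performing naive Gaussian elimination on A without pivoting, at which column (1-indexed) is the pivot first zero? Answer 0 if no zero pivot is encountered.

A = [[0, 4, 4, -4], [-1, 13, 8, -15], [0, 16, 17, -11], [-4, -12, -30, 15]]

Naive forward elimination:
Pivot entry (1,1) is zero but row 2 has -1 in column 1 -> naive elimination stops; a row interchange (e.g. R1 <-> R2) would be required here.

first zero-pivot column = 1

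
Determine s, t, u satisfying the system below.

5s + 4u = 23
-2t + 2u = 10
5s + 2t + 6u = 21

(3, -3, 2)

Forward elimination on [A|b]:
R3 <- R3 - (1)*R1:  [  0   2   2  -2 ]
R3 <- R3 - (-1)*R2:  [ 0  0  4  8 ]
Row echelon form:
[ 5   0  4  |  23 ]
[ 0  -2  2  |  10 ]
[ 0   0  4  |   8 ]
Back-substitution:
u = (8) / 4 = 2
t = (10 - (2)*(2)) / -2 = -3
s = (23 - (4)*(2)) / 5 = 3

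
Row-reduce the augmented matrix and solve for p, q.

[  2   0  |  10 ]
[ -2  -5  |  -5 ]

(5, -1)

Forward elimination on [A|b]:
R2 <- R2 - (-1)*R1:  [  0  -5   5 ]
Row echelon form:
[ 2   0  |  10 ]
[ 0  -5  |   5 ]
Back-substitution:
q = (5) / -5 = -1
p = (10) / 2 = 5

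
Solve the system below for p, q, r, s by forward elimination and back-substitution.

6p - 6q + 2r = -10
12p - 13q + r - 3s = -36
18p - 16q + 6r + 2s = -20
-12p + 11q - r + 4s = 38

Forward elimination on [A|b]:
R2 <- R2 - (2)*R1:  [   0   -1   -3   -3  -16 ]
R3 <- R3 - (3)*R1:  [  0   2   0   2  10 ]
R4 <- R4 - (-2)*R1:  [  0  -1   3   4  18 ]
R3 <- R3 - (-2)*R2:  [   0    0   -6   -4  -22 ]
R4 <- R4 - (1)*R2:  [  0   0   6   7  34 ]
R4 <- R4 - (-1)*R3:  [  0   0   0   3  12 ]
Row echelon form:
[ 6  -6   2   0  |  -10 ]
[ 0  -1  -3  -3  |  -16 ]
[ 0   0  -6  -4  |  -22 ]
[ 0   0   0   3  |   12 ]
Back-substitution:
s = (12) / 3 = 4
r = (-22 - (-4)*(4)) / -6 = 1
q = (-16 - (-3)*(1) - (-3)*(4)) / -1 = 1
p = (-10 - (-6)*(1) - (2)*(1)) / 6 = -1

(-1, 1, 1, 4)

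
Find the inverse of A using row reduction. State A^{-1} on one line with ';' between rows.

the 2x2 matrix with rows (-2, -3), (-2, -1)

Gauss-Jordan on [A | I]:
R1 <- (1/-2)*R1:  [    1   3/2  |  -1/2     0 ]
R2 <- R2 - (-2)*R1:  [  0   2  |  -1   1 ]
R2 <- (1/2)*R2:  [    0     1  |  -1/2   1/2 ]
R1 <- R1 - (3/2)*R2:  [    1     0  |   1/4  -3/4 ]
Right block of [I | A^{-1}] is the inverse:
[  1/4  -3/4 ]
[ -1/2   1/2 ]

inverse = [1/4 -3/4; -1/2 1/2]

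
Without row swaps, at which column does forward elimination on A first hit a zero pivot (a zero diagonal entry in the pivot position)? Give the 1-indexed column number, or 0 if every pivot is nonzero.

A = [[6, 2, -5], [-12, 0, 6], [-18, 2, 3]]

first zero-pivot column = 0

Naive forward elimination:
R2 <- R2 - (-2)*R1:  [  0   4  -4 ]
R3 <- R3 - (-3)*R1:  [   0    8  -12 ]
R3 <- R3 - (2)*R2:  [  0   0  -4 ]
All pivots nonzero; naive elimination completes without hitting a zero pivot.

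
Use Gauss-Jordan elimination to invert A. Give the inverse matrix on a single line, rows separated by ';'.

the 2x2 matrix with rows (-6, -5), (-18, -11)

Gauss-Jordan on [A | I]:
R1 <- (1/-6)*R1:  [    1   5/6  |  -1/6     0 ]
R2 <- R2 - (-18)*R1:  [  0   4  |  -3   1 ]
R2 <- (1/4)*R2:  [    0     1  |  -3/4   1/4 ]
R1 <- R1 - (5/6)*R2:  [     1      0  |  11/24  -5/24 ]
Right block of [I | A^{-1}] is the inverse:
[ 11/24  -5/24 ]
[  -3/4    1/4 ]

inverse = [11/24 -5/24; -3/4 1/4]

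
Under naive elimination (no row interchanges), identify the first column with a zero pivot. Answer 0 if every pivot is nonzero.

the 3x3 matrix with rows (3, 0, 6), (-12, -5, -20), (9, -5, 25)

first zero-pivot column = 0

Naive forward elimination:
R2 <- R2 - (-4)*R1:  [  0  -5   4 ]
R3 <- R3 - (3)*R1:  [  0  -5   7 ]
R3 <- R3 - (1)*R2:  [ 0  0  3 ]
All pivots nonzero; naive elimination completes without hitting a zero pivot.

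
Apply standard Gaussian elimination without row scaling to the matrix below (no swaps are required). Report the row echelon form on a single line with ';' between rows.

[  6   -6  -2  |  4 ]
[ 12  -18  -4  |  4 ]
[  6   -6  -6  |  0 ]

Forward elimination:
R2 <- R2 - (2)*R1:  [  0  -6   0  -4 ]
R3 <- R3 - (1)*R1:  [  0   0  -4  -4 ]
Row echelon form:
[ 6  -6  -2  |   4 ]
[ 0  -6   0  |  -4 ]
[ 0   0  -4  |  -4 ]

REF = [6 -6 -2 4; 0 -6 0 -4; 0 0 -4 -4]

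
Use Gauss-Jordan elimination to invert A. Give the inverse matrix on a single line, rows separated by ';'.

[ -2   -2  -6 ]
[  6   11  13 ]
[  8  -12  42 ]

Gauss-Jordan on [A | I]:
R1 <- (1/-2)*R1:  [    1     1     3  |  -1/2     0     0 ]
R2 <- R2 - (6)*R1:  [  0   5  -5  |   3   1   0 ]
R3 <- R3 - (8)*R1:  [   0  -20   18  |    4    0    1 ]
R2 <- (1/5)*R2:  [   0    1   -1  |  3/5  1/5    0 ]
R1 <- R1 - (1)*R2:  [      1       0       4  |  -11/10    -1/5       0 ]
R3 <- R3 - (-20)*R2:  [  0   0  -2  |  16   4   1 ]
R3 <- (1/-2)*R3:  [    0     0     1  |    -8    -2  -1/2 ]
R1 <- R1 - (4)*R3:  [      1       0       0  |  309/10    39/5       2 ]
R2 <- R2 - (-1)*R3:  [     0      1      0  |  -37/5   -9/5   -1/2 ]
Right block of [I | A^{-1}] is the inverse:
[ 309/10  39/5     2 ]
[  -37/5  -9/5  -1/2 ]
[     -8    -2  -1/2 ]

inverse = [309/10 39/5 2; -37/5 -9/5 -1/2; -8 -2 -1/2]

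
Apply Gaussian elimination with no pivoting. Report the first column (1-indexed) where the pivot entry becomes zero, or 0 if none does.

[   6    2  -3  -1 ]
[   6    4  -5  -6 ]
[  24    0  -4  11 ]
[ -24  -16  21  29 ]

Naive forward elimination:
R2 <- R2 - (1)*R1:  [  0   2  -2  -5 ]
R3 <- R3 - (4)*R1:  [  0  -8   8  15 ]
R4 <- R4 - (-4)*R1:  [  0  -8   9  25 ]
R3 <- R3 - (-4)*R2:  [  0   0   0  -5 ]
R4 <- R4 - (-4)*R2:  [ 0  0  1  5 ]
Matrix at this point:
[ 6  2  -3  -1 ]
[ 0  2  -2  -5 ]
[ 0  0   0  -5 ]
[ 0  0   1   5 ]
Pivot entry (3,3) is zero but row 4 has 1 in column 3 -> naive elimination stops; a row interchange (e.g. R3 <-> R4) would be required here.

first zero-pivot column = 3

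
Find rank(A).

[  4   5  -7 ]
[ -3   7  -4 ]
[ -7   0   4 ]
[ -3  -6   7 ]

rank(A) = 3

Row reduction:
R2 <- R2 - (-3/4)*R1:  [     0   43/4  -37/4 ]
R3 <- R3 - (-7/4)*R1:  [     0   35/4  -33/4 ]
R4 <- R4 - (-3/4)*R1:  [    0  -9/4   7/4 ]
R3 <- R3 - (35/43)*R2:  [      0       0  -31/43 ]
R4 <- R4 - (-9/43)*R2:  [     0      0  -8/43 ]
R4 <- R4 - (8/31)*R3:  [ 0  0  0 ]
Row echelon form:
[ 4     5      -7 ]
[ 0  43/4   -37/4 ]
[ 0     0  -31/43 ]
[ 0     0       0 ]
Nonzero rows / pivot columns: 3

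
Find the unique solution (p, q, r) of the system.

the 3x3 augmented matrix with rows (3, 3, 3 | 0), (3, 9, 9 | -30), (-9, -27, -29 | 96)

Forward elimination on [A|b]:
R2 <- R2 - (1)*R1:  [   0    6    6  -30 ]
R3 <- R3 - (-3)*R1:  [   0  -18  -20   96 ]
R3 <- R3 - (-3)*R2:  [  0   0  -2   6 ]
Row echelon form:
[ 3  3   3  |    0 ]
[ 0  6   6  |  -30 ]
[ 0  0  -2  |    6 ]
Back-substitution:
r = (6) / -2 = -3
q = (-30 - (6)*(-3)) / 6 = -2
p = (0 - (3)*(-2) - (3)*(-3)) / 3 = 5

(5, -2, -3)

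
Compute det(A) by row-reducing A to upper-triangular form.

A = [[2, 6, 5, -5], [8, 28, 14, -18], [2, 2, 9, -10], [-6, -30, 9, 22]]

det(A) = -64

Forward elimination:
R2 <- R2 - (4)*R1:  [  0   4  -6   2 ]
R3 <- R3 - (1)*R1:  [  0  -4   4  -5 ]
R4 <- R4 - (-3)*R1:  [   0  -12   24    7 ]
R3 <- R3 - (-1)*R2:  [  0   0  -2  -3 ]
R4 <- R4 - (-3)*R2:  [  0   0   6  13 ]
R4 <- R4 - (-3)*R3:  [ 0  0  0  4 ]
Upper-triangular form:
[ 2  6   5  -5 ]
[ 0  4  -6   2 ]
[ 0  0  -2  -3 ]
[ 0  0   0   4 ]
det(A) = (-1)^0 * (2) * (4) * (-2) * (4) = -64  (0 row swaps -> sign +1)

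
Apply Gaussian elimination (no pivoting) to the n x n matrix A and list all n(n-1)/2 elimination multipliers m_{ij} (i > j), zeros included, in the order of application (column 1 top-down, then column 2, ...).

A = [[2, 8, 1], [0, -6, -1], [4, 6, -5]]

Forward elimination:
R2: entry in column 1 is already 0 -> m_{21} = 0 (no row operation needed)
R3 <- R3 - (2)*R1:  [   0  -10   -7 ]
R3 <- R3 - (5/3)*R2:  [     0      0  -16/3 ]
Multipliers (in order of application): m_{21} = 0, m_{31} = 2, m_{32} = 5/3

multipliers: 0, 2, 5/3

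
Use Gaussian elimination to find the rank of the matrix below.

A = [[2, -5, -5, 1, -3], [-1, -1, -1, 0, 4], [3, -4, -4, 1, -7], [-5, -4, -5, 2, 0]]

rank(A) = 3

Row reduction:
R2 <- R2 - (-1/2)*R1:  [    0  -7/2  -7/2   1/2   5/2 ]
R3 <- R3 - (3/2)*R1:  [    0   7/2   7/2  -1/2  -5/2 ]
R4 <- R4 - (-5/2)*R1:  [     0  -33/2  -35/2    9/2  -15/2 ]
R3 <- R3 - (-1)*R2:  [ 0  0  0  0  0 ]
R4 <- R4 - (33/7)*R2:  [      0       0      -1    15/7  -135/7 ]
R3 <-> R4   (pivot in column 3 was zero)
[ 2    -5    -5     1      -3 ]
[ 0  -7/2  -7/2   1/2     5/2 ]
[ 0     0    -1  15/7  -135/7 ]
[ 0     0     0     0       0 ]
Row echelon form:
[ 2    -5    -5     1      -3 ]
[ 0  -7/2  -7/2   1/2     5/2 ]
[ 0     0    -1  15/7  -135/7 ]
[ 0     0     0     0       0 ]
Nonzero rows / pivot columns: 3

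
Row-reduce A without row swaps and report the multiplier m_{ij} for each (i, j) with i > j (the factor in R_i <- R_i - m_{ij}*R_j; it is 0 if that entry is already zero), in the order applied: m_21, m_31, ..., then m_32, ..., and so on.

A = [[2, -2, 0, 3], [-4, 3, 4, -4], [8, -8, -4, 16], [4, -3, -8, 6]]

multipliers: -2, 4, 2, 0, -1, 1

Forward elimination:
R2 <- R2 - (-2)*R1:  [  0  -1   4   2 ]
R3 <- R3 - (4)*R1:  [  0   0  -4   4 ]
R4 <- R4 - (2)*R1:  [  0   1  -8   0 ]
R3: entry in column 2 is already 0 -> m_{32} = 0 (no row operation needed)
R4 <- R4 - (-1)*R2:  [  0   0  -4   2 ]
R4 <- R4 - (1)*R3:  [  0   0   0  -2 ]
Multipliers (in order of application): m_{21} = -2, m_{31} = 4, m_{41} = 2, m_{32} = 0, m_{42} = -1, m_{43} = 1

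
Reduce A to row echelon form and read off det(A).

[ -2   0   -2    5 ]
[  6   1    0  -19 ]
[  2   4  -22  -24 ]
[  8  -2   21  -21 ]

Forward elimination:
R2 <- R2 - (-3)*R1:  [  0   1  -6  -4 ]
R3 <- R3 - (-1)*R1:  [   0    4  -24  -19 ]
R4 <- R4 - (-4)*R1:  [  0  -2  13  -1 ]
R3 <- R3 - (4)*R2:  [  0   0   0  -3 ]
R4 <- R4 - (-2)*R2:  [  0   0   1  -9 ]
R3 <-> R4   (pivot in column 3 was zero)
[ -2  0  -2   5 ]
[  0  1  -6  -4 ]
[  0  0   1  -9 ]
[  0  0   0  -3 ]
Upper-triangular form:
[ -2  0  -2   5 ]
[  0  1  -6  -4 ]
[  0  0   1  -9 ]
[  0  0   0  -3 ]
det(A) = (-1)^1 * (-2) * (1) * (1) * (-3) = -6  (1 row swap -> sign -1)

det(A) = -6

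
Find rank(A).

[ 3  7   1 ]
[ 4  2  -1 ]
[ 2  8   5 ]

rank(A) = 3

Row reduction:
R2 <- R2 - (4/3)*R1:  [     0  -22/3   -7/3 ]
R3 <- R3 - (2/3)*R1:  [    0  10/3  13/3 ]
R3 <- R3 - (-5/11)*R2:  [     0      0  36/11 ]
Row echelon form:
[ 3      7      1 ]
[ 0  -22/3   -7/3 ]
[ 0      0  36/11 ]
Nonzero rows / pivot columns: 3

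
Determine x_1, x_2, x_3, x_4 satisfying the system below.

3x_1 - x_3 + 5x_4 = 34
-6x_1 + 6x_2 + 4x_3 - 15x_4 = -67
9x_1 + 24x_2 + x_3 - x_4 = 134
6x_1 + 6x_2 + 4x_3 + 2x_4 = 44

(5, 4, -4, 3)

Forward elimination on [A|b]:
R2 <- R2 - (-2)*R1:  [  0   6   2  -5   1 ]
R3 <- R3 - (3)*R1:  [   0   24    4  -16   32 ]
R4 <- R4 - (2)*R1:  [   0    6    6   -8  -24 ]
R3 <- R3 - (4)*R2:  [  0   0  -4   4  28 ]
R4 <- R4 - (1)*R2:  [   0    0    4   -3  -25 ]
R4 <- R4 - (-1)*R3:  [ 0  0  0  1  3 ]
Row echelon form:
[ 3  0  -1   5  |  34 ]
[ 0  6   2  -5  |   1 ]
[ 0  0  -4   4  |  28 ]
[ 0  0   0   1  |   3 ]
Back-substitution:
x_4 = (3) / 1 = 3
x_3 = (28 - (4)*(3)) / -4 = -4
x_2 = (1 - (2)*(-4) - (-5)*(3)) / 6 = 4
x_1 = (34 - (-1)*(-4) - (5)*(3)) / 3 = 5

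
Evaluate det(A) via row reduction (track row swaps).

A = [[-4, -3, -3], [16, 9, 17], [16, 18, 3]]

det(A) = 12

Forward elimination:
R2 <- R2 - (-4)*R1:  [  0  -3   5 ]
R3 <- R3 - (-4)*R1:  [  0   6  -9 ]
R3 <- R3 - (-2)*R2:  [ 0  0  1 ]
Upper-triangular form:
[ -4  -3  -3 ]
[  0  -3   5 ]
[  0   0   1 ]
det(A) = (-1)^0 * (-4) * (-3) * (1) = 12  (0 row swaps -> sign +1)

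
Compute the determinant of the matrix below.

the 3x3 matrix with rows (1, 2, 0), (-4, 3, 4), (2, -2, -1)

det(A) = 13

Forward elimination:
R2 <- R2 - (-4)*R1:  [  0  11   4 ]
R3 <- R3 - (2)*R1:  [  0  -6  -1 ]
R3 <- R3 - (-6/11)*R2:  [     0      0  13/11 ]
Upper-triangular form:
[ 1   2      0 ]
[ 0  11      4 ]
[ 0   0  13/11 ]
det(A) = (-1)^0 * (1) * (11) * (13/11) = 13  (0 row swaps -> sign +1)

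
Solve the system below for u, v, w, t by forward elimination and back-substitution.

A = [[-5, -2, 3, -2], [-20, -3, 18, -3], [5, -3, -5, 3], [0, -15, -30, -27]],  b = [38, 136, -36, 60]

(-2, -3, 4, -5)

Forward elimination on [A|b]:
R2 <- R2 - (4)*R1:  [   0    5    6    5  -16 ]
R3 <- R3 - (-1)*R1:  [  0  -5  -2   1   2 ]
R3 <- R3 - (-1)*R2:  [   0    0    4    6  -14 ]
R4 <- R4 - (-3)*R2:  [   0    0  -12  -12   12 ]
R4 <- R4 - (-3)*R3:  [   0    0    0    6  -30 ]
Row echelon form:
[ -5  -2  3  -2  |   38 ]
[  0   5  6   5  |  -16 ]
[  0   0  4   6  |  -14 ]
[  0   0  0   6  |  -30 ]
Back-substitution:
t = (-30) / 6 = -5
w = (-14 - (6)*(-5)) / 4 = 4
v = (-16 - (6)*(4) - (5)*(-5)) / 5 = -3
u = (38 - (-2)*(-3) - (3)*(4) - (-2)*(-5)) / -5 = -2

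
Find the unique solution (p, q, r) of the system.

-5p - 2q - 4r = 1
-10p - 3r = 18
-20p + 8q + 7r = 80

Forward elimination on [A|b]:
R2 <- R2 - (2)*R1:  [  0   4   5  16 ]
R3 <- R3 - (4)*R1:  [  0  16  23  76 ]
R3 <- R3 - (4)*R2:  [  0   0   3  12 ]
Row echelon form:
[ -5  -2  -4  |   1 ]
[  0   4   5  |  16 ]
[  0   0   3  |  12 ]
Back-substitution:
r = (12) / 3 = 4
q = (16 - (5)*(4)) / 4 = -1
p = (1 - (-2)*(-1) - (-4)*(4)) / -5 = -3

(-3, -1, 4)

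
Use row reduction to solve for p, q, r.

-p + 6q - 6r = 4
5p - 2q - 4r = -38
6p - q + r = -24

Forward elimination on [A|b]:
R2 <- R2 - (-5)*R1:  [   0   28  -34  -18 ]
R3 <- R3 - (-6)*R1:  [   0   35  -35    0 ]
R3 <- R3 - (5/4)*R2:  [    0     0  15/2  45/2 ]
Row echelon form:
[ -1   6    -6  |     4 ]
[  0  28   -34  |   -18 ]
[  0   0  15/2  |  45/2 ]
Back-substitution:
r = (45/2) / (15/2) = 3
q = (-18 - (-34)*(3)) / 28 = 3
p = (4 - (6)*(3) - (-6)*(3)) / -1 = -4

(-4, 3, 3)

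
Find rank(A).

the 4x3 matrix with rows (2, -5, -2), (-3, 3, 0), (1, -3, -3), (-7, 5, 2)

rank(A) = 3

Row reduction:
R2 <- R2 - (-3/2)*R1:  [    0  -9/2    -3 ]
R3 <- R3 - (1/2)*R1:  [    0  -1/2    -2 ]
R4 <- R4 - (-7/2)*R1:  [     0  -25/2     -5 ]
R3 <- R3 - (1/9)*R2:  [    0     0  -5/3 ]
R4 <- R4 - (25/9)*R2:  [    0     0  10/3 ]
R4 <- R4 - (-2)*R3:  [ 0  0  0 ]
Row echelon form:
[ 2    -5    -2 ]
[ 0  -9/2    -3 ]
[ 0     0  -5/3 ]
[ 0     0     0 ]
Nonzero rows / pivot columns: 3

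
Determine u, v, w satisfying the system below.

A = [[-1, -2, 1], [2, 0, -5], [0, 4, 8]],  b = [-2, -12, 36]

(4, 1, 4)

Forward elimination on [A|b]:
R2 <- R2 - (-2)*R1:  [   0   -4   -3  -16 ]
R3 <- R3 - (-1)*R2:  [  0   0   5  20 ]
Row echelon form:
[ -1  -2   1  |   -2 ]
[  0  -4  -3  |  -16 ]
[  0   0   5  |   20 ]
Back-substitution:
w = (20) / 5 = 4
v = (-16 - (-3)*(4)) / -4 = 1
u = (-2 - (-2)*(1) - (1)*(4)) / -1 = 4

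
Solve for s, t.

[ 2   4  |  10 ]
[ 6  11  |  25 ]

Forward elimination on [A|b]:
R2 <- R2 - (3)*R1:  [  0  -1  -5 ]
Row echelon form:
[ 2   4  |  10 ]
[ 0  -1  |  -5 ]
Back-substitution:
t = (-5) / -1 = 5
s = (10 - (4)*(5)) / 2 = -5

(-5, 5)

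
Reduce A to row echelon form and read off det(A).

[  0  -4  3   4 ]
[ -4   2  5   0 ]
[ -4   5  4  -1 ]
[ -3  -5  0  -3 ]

det(A) = -86

Forward elimination:
R1 <-> R2   (pivot in column 1 was zero)
[ -4   2  5   0 ]
[  0  -4  3   4 ]
[ -4   5  4  -1 ]
[ -3  -5  0  -3 ]
R3 <- R3 - (1)*R1:  [  0   3  -1  -1 ]
R4 <- R4 - (3/4)*R1:  [     0  -13/2  -15/4     -3 ]
R3 <- R3 - (-3/4)*R2:  [   0    0  5/4    2 ]
R4 <- R4 - (13/8)*R2:  [     0      0  -69/8  -19/2 ]
R4 <- R4 - (-69/10)*R3:  [     0      0      0  43/10 ]
Upper-triangular form:
[ -4   2    5      0 ]
[  0  -4    3      4 ]
[  0   0  5/4      2 ]
[  0   0    0  43/10 ]
det(A) = (-1)^1 * (-4) * (-4) * (5/4) * (43/10) = -86  (1 row swap -> sign -1)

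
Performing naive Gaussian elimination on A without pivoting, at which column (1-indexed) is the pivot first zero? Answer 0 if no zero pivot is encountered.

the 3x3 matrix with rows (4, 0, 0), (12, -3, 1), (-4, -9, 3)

first zero-pivot column = 3

Naive forward elimination:
R2 <- R2 - (3)*R1:  [  0  -3   1 ]
R3 <- R3 - (-1)*R1:  [  0  -9   3 ]
R3 <- R3 - (3)*R2:  [ 0  0  0 ]
Matrix at this point:
[ 4   0  0 ]
[ 0  -3  1 ]
[ 0   0  0 ]
Pivot entry (3,3) in the last row is zero and there are no rows below to swap with -> zero pivot in column 3 (A is singular).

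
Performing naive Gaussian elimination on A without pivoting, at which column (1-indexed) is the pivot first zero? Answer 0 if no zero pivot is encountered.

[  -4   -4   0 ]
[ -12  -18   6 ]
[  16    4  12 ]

Naive forward elimination:
R2 <- R2 - (3)*R1:  [  0  -6   6 ]
R3 <- R3 - (-4)*R1:  [   0  -12   12 ]
R3 <- R3 - (2)*R2:  [ 0  0  0 ]
Matrix at this point:
[ -4  -4  0 ]
[  0  -6  6 ]
[  0   0  0 ]
Pivot entry (3,3) in the last row is zero and there are no rows below to swap with -> zero pivot in column 3 (A is singular).

first zero-pivot column = 3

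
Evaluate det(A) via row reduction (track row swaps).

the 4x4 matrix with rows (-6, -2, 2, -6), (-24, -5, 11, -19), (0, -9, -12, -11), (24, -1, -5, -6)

Forward elimination:
R2 <- R2 - (4)*R1:  [ 0  3  3  5 ]
R4 <- R4 - (-4)*R1:  [   0   -9    3  -30 ]
R3 <- R3 - (-3)*R2:  [  0   0  -3   4 ]
R4 <- R4 - (-3)*R2:  [   0    0   12  -15 ]
R4 <- R4 - (-4)*R3:  [ 0  0  0  1 ]
Upper-triangular form:
[ -6  -2   2  -6 ]
[  0   3   3   5 ]
[  0   0  -3   4 ]
[  0   0   0   1 ]
det(A) = (-1)^0 * (-6) * (3) * (-3) * (1) = 54  (0 row swaps -> sign +1)

det(A) = 54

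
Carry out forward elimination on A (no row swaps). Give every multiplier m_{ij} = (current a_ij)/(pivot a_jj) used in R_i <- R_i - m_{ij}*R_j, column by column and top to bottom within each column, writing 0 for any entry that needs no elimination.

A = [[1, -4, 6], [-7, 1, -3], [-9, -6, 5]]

multipliers: -7, -9, 14/9

Forward elimination:
R2 <- R2 - (-7)*R1:  [   0  -27   39 ]
R3 <- R3 - (-9)*R1:  [   0  -42   59 ]
R3 <- R3 - (14/9)*R2:  [    0     0  -5/3 ]
Multipliers (in order of application): m_{21} = -7, m_{31} = -9, m_{32} = 14/9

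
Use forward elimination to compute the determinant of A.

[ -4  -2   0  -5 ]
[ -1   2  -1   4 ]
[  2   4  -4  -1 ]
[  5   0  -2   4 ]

det(A) = 378

Forward elimination:
R2 <- R2 - (1/4)*R1:  [    0   5/2    -1  21/4 ]
R3 <- R3 - (-1/2)*R1:  [    0     3    -4  -7/2 ]
R4 <- R4 - (-5/4)*R1:  [    0  -5/2    -2  -9/4 ]
R3 <- R3 - (6/5)*R2:  [     0      0  -14/5  -49/5 ]
R4 <- R4 - (-1)*R2:  [  0   0  -3   3 ]
R4 <- R4 - (15/14)*R3:  [    0     0     0  27/2 ]
Upper-triangular form:
[ -4   -2      0     -5 ]
[  0  5/2     -1   21/4 ]
[  0    0  -14/5  -49/5 ]
[  0    0      0   27/2 ]
det(A) = (-1)^0 * (-4) * (5/2) * (-14/5) * (27/2) = 378  (0 row swaps -> sign +1)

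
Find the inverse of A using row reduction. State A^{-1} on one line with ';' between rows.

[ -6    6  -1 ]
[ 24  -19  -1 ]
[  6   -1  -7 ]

Gauss-Jordan on [A | I]:
R1 <- (1/-6)*R1:  [    1    -1   1/6  |  -1/6     0     0 ]
R2 <- R2 - (24)*R1:  [  0   5  -5  |   4   1   0 ]
R3 <- R3 - (6)*R1:  [  0   5  -8  |   1   0   1 ]
R2 <- (1/5)*R2:  [   0    1   -1  |  4/5  1/5    0 ]
R1 <- R1 - (-1)*R2:  [     1      0   -5/6  |  19/30    1/5      0 ]
R3 <- R3 - (5)*R2:  [  0   0  -3  |  -3  -1   1 ]
R3 <- (1/-3)*R3:  [    0     0     1  |     1   1/3  -1/3 ]
R1 <- R1 - (-5/6)*R3:  [     1      0      0  |  22/15  43/90  -5/18 ]
R2 <- R2 - (-1)*R3:  [    0     1     0  |   9/5  8/15  -1/3 ]
Right block of [I | A^{-1}] is the inverse:
[ 22/15  43/90  -5/18 ]
[   9/5   8/15   -1/3 ]
[     1    1/3   -1/3 ]

inverse = [22/15 43/90 -5/18; 9/5 8/15 -1/3; 1 1/3 -1/3]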